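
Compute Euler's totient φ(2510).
φ(2510) = 1000

φ is multiplicative, with φ(p^e) = p^e − p^(e−1). Factorise 2510 = 2 · 5 · 251. Then
  φ(2510) = (2 − 1) · (5 − 1) · (251 − 1) = 1 · 4 · 250 = 1000.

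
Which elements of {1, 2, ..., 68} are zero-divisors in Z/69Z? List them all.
An element a ∈ Z/69Z (with a ≠ 0) is a zero-divisor iff gcd(a, 69) > 1 (because a is a unit precisely when gcd(a, n) = 1, and in Z/nZ every nonzero, non-unit element is a zero-divisor). Scan a = 1, ..., 68 and keep those with gcd(a, 69) > 1:
  gcd(3, 69) = 3, gcd(6, 69) = 3, gcd(9, 69) = 3, gcd(12, 69) = 3, gcd(15, 69) = 3, gcd(18, 69) = 3, gcd(21, 69) = 3, gcd(23, 69) = 23, gcd(24, 69) = 3, gcd(27, 69) = 3, gcd(30, 69) = 3, gcd(33, 69) = 3, gcd(36, 69) = 3, gcd(39, 69) = 3, gcd(42, 69) = 3, gcd(45, 69) = 3, gcd(46, 69) = 23, gcd(48, 69) = 3, gcd(51, 69) = 3, gcd(54, 69) = 3, gcd(57, 69) = 3, gcd(60, 69) = 3, gcd(63, 69) = 3, gcd(66, 69) = 3.
All other a ∈ {1, ..., 68} have gcd(a, 69) = 1 and are units. So the nonzero zero-divisors are exactly the 24 values of a appearing in this scan.

Final answer: nonzero zero-divisors of Z/69Z = {3, 6, 9, 12, 15, 18, 21, 23, 24, 27, 30, 33, 36, 39, 42, 45, 46, 48, 51, 54, 57, 60, 63, 66}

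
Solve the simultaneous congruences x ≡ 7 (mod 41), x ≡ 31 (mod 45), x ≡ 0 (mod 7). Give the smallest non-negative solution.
The moduli 41, 45, 7 are pairwise coprime, so by the CRT there is a unique solution mod 41·45·7 = 12915.
Solve by successive substitution. Start with x ≡ 7 (mod 41).
  Combine with x ≡ 31 (mod 45): write x = 7 + 41·t and require 7 + 41·t ≡ 31 (mod 45), i.e. 41·t ≡ 31 − 7 ≡ 24 (mod 45). Since 41^(−1) ≡ 11 (mod 45), t ≡ 11·24 ≡ 39 (mod 45). So x ≡ 7 + 41·39 = 1606 (mod 1845).
  Combine with x ≡ 0 (mod 7): write x = 1606 + 1845·t and require 1606 + 1845·t ≡ 0 (mod 7), i.e. 1845·t ≡ 0 − 1606 ≡ 4 (mod 7). Since 1845^(−1) ≡ 2 (mod 7) (1845 ≡ 4 (mod 7)), t ≡ 2·4 ≡ 1 (mod 7). So x ≡ 1606 + 1845·1 = 3451 (mod 12915).
Unique solution in [0, 12915): x = 3451.

Final answer: x ≡ 3451 (mod 12915); the representative in [0, 12915) is 3451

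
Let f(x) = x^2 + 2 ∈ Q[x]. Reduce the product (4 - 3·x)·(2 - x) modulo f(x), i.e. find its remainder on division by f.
First multiply in Q[x] without reducing: a · b = 3·x^2 - 10·x + 8. Now divide by f(x) = x^2 + 2, eliminating the leading term at each step:
  leading term 3·x^2: subtract (3)·f(x) = 3·x^2 + 6, leaving 2 - 10·x
The degree is now < 2, so this is the remainder. Hence a · b ≡ 2 - 10·x in Q[x]/(f).

Final answer: a · b ≡ 2 - 10·x (mod f(x))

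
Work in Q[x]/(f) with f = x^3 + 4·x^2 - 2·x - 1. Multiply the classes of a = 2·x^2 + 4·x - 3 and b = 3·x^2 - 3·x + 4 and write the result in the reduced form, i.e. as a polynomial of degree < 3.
First multiply in Q[x] without reducing: a · b = 6·x^4 + 6·x^3 - 13·x^2 + 25·x - 12. Now divide by f(x) = x^3 + 4·x^2 - 2·x - 1, eliminating the leading term at each step:
  leading term 6·x^4: subtract (6·x)·f(x) = 6·x^4 + 24·x^3 - 12·x^2 - 6·x, leaving -18·x^3 - x^2 + 31·x - 12
  leading term -18·x^3: subtract (-18)·f(x) = -18·x^3 - 72·x^2 + 36·x + 18, leaving 71·x^2 - 5·x - 30
The degree is now < 3, so this is the remainder. Hence a · b ≡ 71·x^2 - 5·x - 30 in Q[x]/(f).

Final answer: a · b ≡ 71·x^2 - 5·x - 30 (mod f(x))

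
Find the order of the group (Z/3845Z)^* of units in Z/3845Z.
|(Z/3845Z)^*| = 3072

(Z/3845Z)^* consists of the classes a with gcd(a, 3845) = 1, so its order is φ(3845). φ is multiplicative, with φ(p^e) = p^e − p^(e−1). Factorise 3845 = 5 · 769. Then
  φ(3845) = (5 − 1) · (769 − 1) = 4 · 768 = 3072.
Thus |(Z/3845Z)^*| = 3072.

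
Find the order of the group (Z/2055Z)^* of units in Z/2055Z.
|(Z/2055Z)^*| = 1088

(Z/2055Z)^* consists of the classes a with gcd(a, 2055) = 1, so its order is φ(2055). φ is multiplicative, with φ(p^e) = p^e − p^(e−1). Factorise 2055 = 3 · 5 · 137. Then
  φ(2055) = (3 − 1) · (5 − 1) · (137 − 1) = 2 · 4 · 136 = 1088.
Thus |(Z/2055Z)^*| = 1088.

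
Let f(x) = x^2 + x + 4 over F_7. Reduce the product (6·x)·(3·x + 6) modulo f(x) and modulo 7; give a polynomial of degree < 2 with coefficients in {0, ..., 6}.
a · b ≡ 4·x + 5 (mod f(x))

Multiply as integer polynomials: a · b = 18·x^2 + 36·x. Reducing coefficients mod 7: a · b ≡ 4·x^2 + x. Now divide by f(x) = x^2 + x + 4 in F_7[x], eliminating the leading term at each step:
  leading term 4·x^2: subtract (4)·f(x) = 4·x^2 + 4·x + 2, leaving 4·x + 5 (coefficients mod 7)
The degree is now < 2, so this is the remainder. Hence a · b ≡ 4·x + 5 in F_7[x]/(f).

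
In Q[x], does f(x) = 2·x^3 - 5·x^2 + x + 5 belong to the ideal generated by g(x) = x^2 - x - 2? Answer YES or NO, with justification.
In Q[x] the ideal (g) consists of all multiples of g, so f ∈ (g) iff g | f, i.e. iff the remainder of f on division by g is 0. Divide f by g (g is monic, so eliminate the leading term of the running remainder at each step):
  leading term 2·x^3: subtract (2·x)·g(x) = 2·x^3 - 2·x^2 - 4·x, leaving -3·x^2 + 5·x + 5
  leading term -3·x^2: subtract (-3)·g(x) = -3·x^2 + 3·x + 6, leaving 2·x - 1
The remainder r(x) = 2·x - 1 ≠ 0 (and deg r < deg g), so g ∤ f, i.e. f ∉ (g).

Final answer: NO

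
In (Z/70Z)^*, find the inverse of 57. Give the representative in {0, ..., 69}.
57^(−1) ≡ 43 (mod 70)

Apply the extended Euclidean algorithm to (70, 57), tracking rows (r, s, t) with s·70 + t·57 = r. Each division r_prev = q·r_cur + r_new produces the new row as (previous row) − q·(current row):
  row A: (70, 1, 0)   [1·70 + 0·57 = 70]
  row B: (57, 0, 1)   [0·70 + 1·57 = 57]
  70 = 1·57 + 13   → row C = row A − 1·row B = (13, 1, −1)   [check: 1·70 − 1·57 = 13]
  57 = 4·13 + 5   → row D = row B − 4·row C = (5, −4, 5)   [check: −4·70 + 5·57 = 5]
  13 = 2·5 + 3   → row E = row C − 2·row D = (3, 9, −11)   [check: 9·70 − 11·57 = 3]
  5 = 1·3 + 2   → row F = row D − 1·row E = (2, −13, 16)   [check: −13·70 + 16·57 = 2]
  3 = 1·2 + 1   → row G = row E − 1·row F = (1, 22, −27)   [check: 22·70 − 27·57 = 1]
  2 = 2·1 + 0   → remainder 0, stop. gcd = 1 (last nonzero row G).
The gcd is 1, so 57 is invertible mod 70. The last nonzero row gives 22·70 − 27·57 = 1, so t = −27. So 57^(−1) ≡ −27 ≡ 43 (mod 70). Verify: 57 · 43 = 2451 ≡ 1 (mod 70). ✓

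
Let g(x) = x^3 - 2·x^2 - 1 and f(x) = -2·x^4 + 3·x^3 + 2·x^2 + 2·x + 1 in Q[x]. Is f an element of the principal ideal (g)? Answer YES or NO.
YES

In Q[x] the ideal (g) consists of all multiples of g, so f ∈ (g) iff g | f, i.e. iff the remainder of f on division by g is 0. Divide f by g (g is monic, so eliminate the leading term of the running remainder at each step):
  leading term -2·x^4: subtract (-2·x)·g(x) = -2·x^4 + 4·x^3 + 2·x, leaving -x^3 + 2·x^2 + 1
  leading term -x^3: subtract (-1)·g(x) = -x^3 + 2·x^2 + 1, leaving 0
The remainder is 0, so f(x) = g(x) · h(x) with h(x) = -2·x - 1. Hence g | f, i.e. f ∈ (g).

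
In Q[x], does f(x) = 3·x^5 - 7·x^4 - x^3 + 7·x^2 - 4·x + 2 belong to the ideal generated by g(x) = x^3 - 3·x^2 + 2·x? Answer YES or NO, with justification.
NO

In Q[x] the ideal (g) consists of all multiples of g, so f ∈ (g) iff g | f, i.e. iff the remainder of f on division by g is 0. Divide f by g (g is monic, so eliminate the leading term of the running remainder at each step):
  leading term 3·x^5: subtract (3·x^2)·g(x) = 3·x^5 - 9·x^4 + 6·x^3, leaving 2·x^4 - 7·x^3 + 7·x^2 - 4·x + 2
  leading term 2·x^4: subtract (2·x)·g(x) = 2·x^4 - 6·x^3 + 4·x^2, leaving -x^3 + 3·x^2 - 4·x + 2
  leading term -x^3: subtract (-1)·g(x) = -x^3 + 3·x^2 - 2·x, leaving 2 - 2·x
The remainder r(x) = 2 - 2·x ≠ 0 (and deg r < deg g), so g ∤ f, i.e. f ∉ (g).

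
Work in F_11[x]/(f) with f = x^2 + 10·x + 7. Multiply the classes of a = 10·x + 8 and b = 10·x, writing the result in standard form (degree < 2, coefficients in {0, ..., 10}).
a · b ≡ 4·x + 4 (mod f(x))

Multiply as integer polynomials: a · b = 100·x^2 + 80·x. Reducing coefficients mod 11: a · b ≡ x^2 + 3·x. Now divide by f(x) = x^2 + 10·x + 7 in F_11[x], eliminating the leading term at each step:
  leading term x^2: subtract (1)·f(x) = x^2 + 10·x + 7, leaving 4·x + 4 (coefficients mod 11)
The degree is now < 2, so this is the remainder. Hence a · b ≡ 4·x + 4 in F_11[x]/(f).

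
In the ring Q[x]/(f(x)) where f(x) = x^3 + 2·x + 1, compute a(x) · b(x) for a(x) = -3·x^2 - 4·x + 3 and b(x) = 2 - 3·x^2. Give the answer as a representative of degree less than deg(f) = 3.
a · b ≡ -33·x^2 - 41·x - 6 (mod f(x))

First multiply in Q[x] without reducing: a · b = 9·x^4 + 12·x^3 - 15·x^2 - 8·x + 6. Now divide by f(x) = x^3 + 2·x + 1, eliminating the leading term at each step:
  leading term 9·x^4: subtract (9·x)·f(x) = 9·x^4 + 18·x^2 + 9·x, leaving 12·x^3 - 33·x^2 - 17·x + 6
  leading term 12·x^3: subtract (12)·f(x) = 12·x^3 + 24·x + 12, leaving -33·x^2 - 41·x - 6
The degree is now < 3, so this is the remainder. Hence a · b ≡ -33·x^2 - 41·x - 6 in Q[x]/(f).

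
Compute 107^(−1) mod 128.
107^(−1) ≡ 67 (mod 128)

Apply the extended Euclidean algorithm to (128, 107), tracking rows (r, s, t) with s·128 + t·107 = r. Each division r_prev = q·r_cur + r_new produces the new row as (previous row) − q·(current row):
  row A: (128, 1, 0)   [1·128 + 0·107 = 128]
  row B: (107, 0, 1)   [0·128 + 1·107 = 107]
  128 = 1·107 + 21   → row C = row A − 1·row B = (21, 1, −1)   [check: 1·128 − 1·107 = 21]
  107 = 5·21 + 2   → row D = row B − 5·row C = (2, −5, 6)   [check: −5·128 + 6·107 = 2]
  21 = 10·2 + 1   → row E = row C − 10·row D = (1, 51, −61)   [check: 51·128 − 61·107 = 1]
  2 = 2·1 + 0   → remainder 0, stop. gcd = 1 (last nonzero row E).
The gcd is 1, so 107 is invertible mod 128. The last nonzero row gives 51·128 − 61·107 = 1, so t = −61. So 107^(−1) ≡ −61 ≡ 67 (mod 128). Verify: 107 · 67 = 7169 ≡ 1 (mod 128). ✓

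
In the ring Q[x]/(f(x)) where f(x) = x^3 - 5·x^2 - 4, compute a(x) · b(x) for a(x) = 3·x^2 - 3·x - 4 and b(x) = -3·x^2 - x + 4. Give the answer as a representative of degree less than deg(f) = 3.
a · b ≡ -168·x^2 - 44·x - 172 (mod f(x))

First multiply in Q[x] without reducing: a · b = -9·x^4 + 6·x^3 + 27·x^2 - 8·x - 16. Now divide by f(x) = x^3 - 5·x^2 - 4, eliminating the leading term at each step:
  leading term -9·x^4: subtract (-9·x)·f(x) = -9·x^4 + 45·x^3 + 36·x, leaving -39·x^3 + 27·x^2 - 44·x - 16
  leading term -39·x^3: subtract (-39)·f(x) = -39·x^3 + 195·x^2 + 156, leaving -168·x^2 - 44·x - 172
The degree is now < 3, so this is the remainder. Hence a · b ≡ -168·x^2 - 44·x - 172 in Q[x]/(f).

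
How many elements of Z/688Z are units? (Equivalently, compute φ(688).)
An element a ∈ Z/688Z is a unit iff gcd(a, 688) = 1, so the number of units is φ(688). φ is multiplicative, with φ(p^e) = p^e − p^(e−1). Factorise 688 = 2^4 · 43. Then
  φ(688) = (2^4 − 2^3) · (43 − 1) = 8 · 42 = 336.

Final answer: Z/688Z has φ(688) = 336 units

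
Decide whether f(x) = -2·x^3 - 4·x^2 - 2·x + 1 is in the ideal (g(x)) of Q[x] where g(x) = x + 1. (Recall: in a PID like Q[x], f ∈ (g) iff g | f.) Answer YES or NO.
NO

In Q[x] the ideal (g) consists of all multiples of g, so f ∈ (g) iff g | f, i.e. iff the remainder of f on division by g is 0. Divide f by g (g is monic, so eliminate the leading term of the running remainder at each step):
  leading term -2·x^3: subtract (-2·x^2)·g(x) = -2·x^3 - 2·x^2, leaving -2·x^2 - 2·x + 1
  leading term -2·x^2: subtract (-2·x)·g(x) = -2·x^2 - 2·x, leaving 1
The remainder r(x) = 1 ≠ 0 (and deg r < deg g), so g ∤ f, i.e. f ∉ (g).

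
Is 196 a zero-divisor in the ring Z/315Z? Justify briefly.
YES

gcd(196, 315) = 7 > 1, so 196 is not a unit in Z/315Z. In Z/nZ every nonzero non-unit is a zero-divisor: explicitly, take b = 315/gcd = 45 ≠ 0 (mod 315); then 196·45 = 8820 = 28·315, i.e. 196·45 ≡ 0 (mod 315). So 196 is a zero-divisor.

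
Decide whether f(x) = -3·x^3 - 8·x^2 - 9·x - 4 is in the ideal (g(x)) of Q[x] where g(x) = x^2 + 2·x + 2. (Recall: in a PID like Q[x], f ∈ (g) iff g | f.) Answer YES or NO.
In Q[x] the ideal (g) consists of all multiples of g, so f ∈ (g) iff g | f, i.e. iff the remainder of f on division by g is 0. Divide f by g (g is monic, so eliminate the leading term of the running remainder at each step):
  leading term -3·x^3: subtract (-3·x)·g(x) = -3·x^3 - 6·x^2 - 6·x, leaving -2·x^2 - 3·x - 4
  leading term -2·x^2: subtract (-2)·g(x) = -2·x^2 - 4·x - 4, leaving x
The remainder r(x) = x ≠ 0 (and deg r < deg g), so g ∤ f, i.e. f ∉ (g).

Final answer: NO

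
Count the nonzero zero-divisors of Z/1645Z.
In Z/1645Z each nonzero element is either a unit (gcd with 1645 is 1) or a zero-divisor (gcd > 1). The number of units is φ(1645): factorise 1645 = 5 · 7 · 47, so φ(1645) = (5 − 1) · (7 − 1) · (47 − 1) = 4 · 6 · 46 = 1104. The nonzero elements number 1645 − 1 = 1644. Hence the nonzero zero-divisors number 1644 − 1104 = 540.

Final answer: Z/1645Z has 540 nonzero zero-divisors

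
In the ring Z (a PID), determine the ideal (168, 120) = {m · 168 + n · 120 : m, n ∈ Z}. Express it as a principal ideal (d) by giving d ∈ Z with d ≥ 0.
(168, 120) = (24); d = 24

In the PID Z, (a, b) is generated by gcd(a, b). Compute gcd(168, 120) with the extended Euclidean algorithm, tracking rows (r, s, t) with s·168 + t·120 = r:
  row A: (168, 1, 0)   [1·168 + 0·120 = 168]
  row B: (120, 0, 1)   [0·168 + 1·120 = 120]
  168 = 1·120 + 48   → row C = row A − 1·row B = (48, 1, −1)   [check: 1·168 − 1·120 = 48]
  120 = 2·48 + 24   → row D = row B − 2·row C = (24, −2, 3)   [check: −2·168 + 3·120 = 24]
  48 = 2·24 + 0   → remainder 0, stop. gcd = 24 (last nonzero row D).
So gcd(168, 120) = 24, with Bézout identity −2·168 + 3·120 = 24. Containment (⊇): the Bézout identity exhibits 24 as an element of (168, 120), giving (24) ⊆ (168, 120). Containment (⊆): since 24 | 168 and 24 | 120 (168 = 24·7, 120 = 24·5), every Z-linear combination of 168 and 120 is divisible by 24, so (168, 120) ⊆ (24). Therefore (168, 120) = (24), d = 24.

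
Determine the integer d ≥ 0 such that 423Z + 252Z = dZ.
(423, 252) = (9); d = 9

In the PID Z, (a, b) is generated by gcd(a, b). Compute gcd(423, 252) with the extended Euclidean algorithm, tracking rows (r, s, t) with s·423 + t·252 = r:
  row A: (423, 1, 0)   [1·423 + 0·252 = 423]
  row B: (252, 0, 1)   [0·423 + 1·252 = 252]
  423 = 1·252 + 171   → row C = row A − 1·row B = (171, 1, −1)   [check: 1·423 − 1·252 = 171]
  252 = 1·171 + 81   → row D = row B − 1·row C = (81, −1, 2)   [check: −1·423 + 2·252 = 81]
  171 = 2·81 + 9   → row E = row C − 2·row D = (9, 3, −5)   [check: 3·423 − 5·252 = 9]
  81 = 9·9 + 0   → remainder 0, stop. gcd = 9 (last nonzero row E).
So gcd(423, 252) = 9, with Bézout identity 3·423 − 5·252 = 9. Containment (⊇): the Bézout identity exhibits 9 as an element of (423, 252), giving (9) ⊆ (423, 252). Containment (⊆): since 9 | 423 and 9 | 252 (423 = 9·47, 252 = 9·28), every Z-linear combination of 423 and 252 is divisible by 9, so (423, 252) ⊆ (9). Therefore (423, 252) = (9), d = 9.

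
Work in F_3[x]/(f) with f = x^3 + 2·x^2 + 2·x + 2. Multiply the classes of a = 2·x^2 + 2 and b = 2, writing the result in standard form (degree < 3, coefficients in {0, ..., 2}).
a · b ≡ x^2 + 1 (mod f(x))

Multiply as integer polynomials: a · b = 4·x^2 + 4. Reducing coefficients mod 3: a · b ≡ x^2 + 1. This already has degree < 3, so no reduction by f is needed. Hence a · b ≡ x^2 + 1 in F_3[x]/(f).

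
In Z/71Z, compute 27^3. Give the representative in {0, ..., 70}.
16

Use repeated squaring. Binary(3) = 11. Walk through the bits of the exponent 3 left-to-right: at each bit after the leading one, square the running value, then multiply by 27 if the bit is 1 (always reducing mod 71):
  bit 1 = 1 (leading): start with 27.
  bit 2 = 1: square 27^2 = 729 ≡ 19; bit is 1, so multiply 19·27 = 513 ≡ 16 (mod 71).
Final value: 27^3 ≡ 16 (mod 71).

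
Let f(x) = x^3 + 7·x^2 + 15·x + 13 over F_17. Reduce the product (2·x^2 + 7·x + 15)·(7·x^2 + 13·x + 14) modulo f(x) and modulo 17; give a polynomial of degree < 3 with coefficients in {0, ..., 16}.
Multiply as integer polynomials: a · b = 14·x^4 + 75·x^3 + 224·x^2 + 293·x + 210. Reducing coefficients mod 17: a · b ≡ 14·x^4 + 7·x^3 + 3·x^2 + 4·x + 6. Now divide by f(x) = x^3 + 7·x^2 + 15·x + 13 in F_17[x], eliminating the leading term at each step:
  leading term 14·x^4: subtract (14·x)·f(x) = 14·x^4 + 13·x^3 + 6·x^2 + 12·x, leaving 11·x^3 + 14·x^2 + 9·x + 6 (coefficients mod 17)
  leading term 11·x^3: subtract (11)·f(x) = 11·x^3 + 9·x^2 + 12·x + 7, leaving 5·x^2 + 14·x + 16 (coefficients mod 17)
The degree is now < 3, so this is the remainder. Hence a · b ≡ 5·x^2 + 14·x + 16 in F_17[x]/(f).

Final answer: a · b ≡ 5·x^2 + 14·x + 16 (mod f(x))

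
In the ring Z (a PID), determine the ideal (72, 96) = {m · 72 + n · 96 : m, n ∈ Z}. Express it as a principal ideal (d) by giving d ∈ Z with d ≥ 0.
(72, 96) = (24); d = 24

In the PID Z, (a, b) is generated by gcd(a, b). Compute gcd(96, 72) with the extended Euclidean algorithm, tracking rows (r, s, t) with s·96 + t·72 = r:
  row A: (96, 1, 0)   [1·96 + 0·72 = 96]
  row B: (72, 0, 1)   [0·96 + 1·72 = 72]
  96 = 1·72 + 24   → row C = row A − 1·row B = (24, 1, −1)   [check: 1·96 − 1·72 = 24]
  72 = 3·24 + 0   → remainder 0, stop. gcd = 24 (last nonzero row C).
So gcd(72, 96) = 24, with Bézout identity 1·96 − 1·72 = 24. Containment (⊇): the Bézout identity exhibits 24 as an element of (72, 96), giving (24) ⊆ (72, 96). Containment (⊆): since 24 | 72 and 24 | 96 (72 = 24·3, 96 = 24·4), every Z-linear combination of 72 and 96 is divisible by 24, so (72, 96) ⊆ (24). Therefore (72, 96) = (24), d = 24.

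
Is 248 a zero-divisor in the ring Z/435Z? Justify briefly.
NO

gcd(248, 435) = 1, so 248 is a unit in Z/435Z (it has a multiplicative inverse). A unit cannot be a zero-divisor: if 248·b ≡ 0 then multiplying both sides by 248^(−1) gives b ≡ 0. So 248 is not a zero-divisor.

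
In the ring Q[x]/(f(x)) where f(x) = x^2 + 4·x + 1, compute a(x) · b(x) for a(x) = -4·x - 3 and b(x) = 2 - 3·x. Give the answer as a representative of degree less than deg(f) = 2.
a · b ≡ -47·x - 18 (mod f(x))

First multiply in Q[x] without reducing: a · b = 12·x^2 + x - 6. Now divide by f(x) = x^2 + 4·x + 1, eliminating the leading term at each step:
  leading term 12·x^2: subtract (12)·f(x) = 12·x^2 + 48·x + 12, leaving -47·x - 18
The degree is now < 2, so this is the remainder. Hence a · b ≡ -47·x - 18 in Q[x]/(f).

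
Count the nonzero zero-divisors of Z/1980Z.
Z/1980Z has 1499 nonzero zero-divisors

In Z/1980Z each nonzero element is either a unit (gcd with 1980 is 1) or a zero-divisor (gcd > 1). The number of units is φ(1980): factorise 1980 = 2^2 · 3^2 · 5 · 11, so φ(1980) = (2^2 − 2^1) · (3^2 − 3^1) · (5 − 1) · (11 − 1) = 2 · 6 · 4 · 10 = 480. The nonzero elements number 1980 − 1 = 1979. Hence the nonzero zero-divisors number 1979 − 480 = 1499.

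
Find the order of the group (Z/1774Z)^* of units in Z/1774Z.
|(Z/1774Z)^*| = 886

(Z/1774Z)^* consists of the classes a with gcd(a, 1774) = 1, so its order is φ(1774). φ is multiplicative, with φ(p^e) = p^e − p^(e−1). Factorise 1774 = 2 · 887. Then
  φ(1774) = (2 − 1) · (887 − 1) = 1 · 886 = 886.
Thus |(Z/1774Z)^*| = 886.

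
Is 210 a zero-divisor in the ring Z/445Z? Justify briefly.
gcd(210, 445) = 5 > 1, so 210 is not a unit in Z/445Z. In Z/nZ every nonzero non-unit is a zero-divisor: explicitly, take b = 445/gcd = 89 ≠ 0 (mod 445); then 210·89 = 18690 = 42·445, i.e. 210·89 ≡ 0 (mod 445). So 210 is a zero-divisor.

Final answer: YES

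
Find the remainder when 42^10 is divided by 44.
12

Use repeated squaring. Binary(10) = 1010. Walk through the bits of the exponent 10 left-to-right: at each bit after the leading one, square the running value, then multiply by 42 if the bit is 1 (always reducing mod 44):
  bit 1 = 1 (leading): start with 42.
  bit 2 = 0: square 42^2 = 1764 ≡ 4 (mod 44).
  bit 3 = 1: square 4^2 = 16; bit is 1, so multiply 16·42 = 672 ≡ 12 (mod 44).
  bit 4 = 0: square 12^2 = 144 ≡ 12 (mod 44).
Final value: 42^10 ≡ 12 (mod 44).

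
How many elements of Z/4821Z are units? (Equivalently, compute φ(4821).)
Z/4821Z has φ(4821) = 3212 units

An element a ∈ Z/4821Z is a unit iff gcd(a, 4821) = 1, so the number of units is φ(4821). φ is multiplicative, with φ(p^e) = p^e − p^(e−1). Factorise 4821 = 3 · 1607. Then
  φ(4821) = (3 − 1) · (1607 − 1) = 2 · 1606 = 3212.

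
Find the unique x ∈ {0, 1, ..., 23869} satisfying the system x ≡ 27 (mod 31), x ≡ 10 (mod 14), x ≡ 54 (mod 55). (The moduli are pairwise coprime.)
x ≡ 11714 (mod 23870); the representative in [0, 23870) is 11714

The moduli 31, 14, 55 are pairwise coprime, so by the CRT there is a unique solution mod 31·14·55 = 23870.
Solve by successive substitution. Start with x ≡ 27 (mod 31).
  Combine with x ≡ 10 (mod 14): write x = 27 + 31·t and require 27 + 31·t ≡ 10 (mod 14), i.e. 31·t ≡ 10 − 27 ≡ 11 (mod 14). Since 31^(−1) ≡ 5 (mod 14) (31 ≡ 3 (mod 14)), t ≡ 5·11 ≡ 13 (mod 14). So x ≡ 27 + 31·13 = 430 (mod 434).
  Combine with x ≡ 54 (mod 55): write x = 430 + 434·t and require 430 + 434·t ≡ 54 (mod 55), i.e. 434·t ≡ 54 − 430 ≡ 9 (mod 55). Since 434^(−1) ≡ 9 (mod 55) (434 ≡ 49 (mod 55)), t ≡ 9·9 ≡ 26 (mod 55). So x ≡ 430 + 434·26 = 11714 (mod 23870).
Unique solution in [0, 23870): x = 11714.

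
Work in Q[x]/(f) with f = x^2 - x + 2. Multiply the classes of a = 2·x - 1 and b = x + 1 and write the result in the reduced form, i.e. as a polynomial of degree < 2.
a · b ≡ 3·x - 5 (mod f(x))

First multiply in Q[x] without reducing: a · b = 2·x^2 + x - 1. Now divide by f(x) = x^2 - x + 2, eliminating the leading term at each step:
  leading term 2·x^2: subtract (2)·f(x) = 2·x^2 - 2·x + 4, leaving 3·x - 5
The degree is now < 2, so this is the remainder. Hence a · b ≡ 3·x - 5 in Q[x]/(f).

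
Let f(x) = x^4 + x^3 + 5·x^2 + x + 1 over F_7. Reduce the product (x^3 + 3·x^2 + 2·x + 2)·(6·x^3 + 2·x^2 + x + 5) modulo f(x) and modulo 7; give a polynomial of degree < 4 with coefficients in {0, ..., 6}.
a · b ≡ x^3 + 2·x (mod f(x))

Multiply as integer polynomials: a · b = 6·x^6 + 20·x^5 + 19·x^4 + 24·x^3 + 21·x^2 + 12·x + 10. Reducing coefficients mod 7: a · b ≡ 6·x^6 + 6·x^5 + 5·x^4 + 3·x^3 + 5·x + 3. Now divide by f(x) = x^4 + x^3 + 5·x^2 + x + 1 in F_7[x], eliminating the leading term at each step:
  leading term 6·x^6: subtract (6·x^2)·f(x) = 6·x^6 + 6·x^5 + 2·x^4 + 6·x^3 + 6·x^2, leaving 3·x^4 + 4·x^3 + x^2 + 5·x + 3 (coefficients mod 7)
  leading term 3·x^4: subtract (3)·f(x) = 3·x^4 + 3·x^3 + x^2 + 3·x + 3, leaving x^3 + 2·x (coefficients mod 7)
The degree is now < 4, so this is the remainder. Hence a · b ≡ x^3 + 2·x in F_7[x]/(f).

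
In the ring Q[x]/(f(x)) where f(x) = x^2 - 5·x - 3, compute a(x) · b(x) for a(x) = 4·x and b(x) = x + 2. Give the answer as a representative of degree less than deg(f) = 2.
First multiply in Q[x] without reducing: a · b = 4·x^2 + 8·x. Now divide by f(x) = x^2 - 5·x - 3, eliminating the leading term at each step:
  leading term 4·x^2: subtract (4)·f(x) = 4·x^2 - 20·x - 12, leaving 28·x + 12
The degree is now < 2, so this is the remainder. Hence a · b ≡ 28·x + 12 in Q[x]/(f).

Final answer: a · b ≡ 28·x + 12 (mod f(x))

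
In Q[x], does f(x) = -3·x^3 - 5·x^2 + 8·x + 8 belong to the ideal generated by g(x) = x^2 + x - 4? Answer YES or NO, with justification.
In Q[x] the ideal (g) consists of all multiples of g, so f ∈ (g) iff g | f, i.e. iff the remainder of f on division by g is 0. Divide f by g (g is monic, so eliminate the leading term of the running remainder at each step):
  leading term -3·x^3: subtract (-3·x)·g(x) = -3·x^3 - 3·x^2 + 12·x, leaving -2·x^2 - 4·x + 8
  leading term -2·x^2: subtract (-2)·g(x) = -2·x^2 - 2·x + 8, leaving -2·x
The remainder r(x) = -2·x ≠ 0 (and deg r < deg g), so g ∤ f, i.e. f ∉ (g).

Final answer: NO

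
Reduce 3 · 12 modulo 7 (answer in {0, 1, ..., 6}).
1

Reduce the factors first: 12 ≡ 5 (mod 7), so 3 · 12 ≡ 3 · 5 (mod 7). 3 · 5 = 15. Dividing by 7: 15 = 2·7 + 1. So (3 · 12) mod 7 = 1.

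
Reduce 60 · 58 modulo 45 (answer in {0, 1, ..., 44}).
Reduce the factors first: 60 ≡ 15, 58 ≡ 13 (mod 45), so 60 · 58 ≡ 15 · 13 (mod 45). 15 · 13 = 195. Dividing by 45: 195 = 4·45 + 15. So (60 · 58) mod 45 = 15.

Final answer: 15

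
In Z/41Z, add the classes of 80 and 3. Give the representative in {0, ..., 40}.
Reduce the summands first: 80 ≡ 39 (mod 41), so 80 + 3 ≡ 39 + 3 (mod 41). 39 + 3 = 42; 42 = 1·41 + 1, so (80 + 3) mod 41 = 1.

Final answer: 1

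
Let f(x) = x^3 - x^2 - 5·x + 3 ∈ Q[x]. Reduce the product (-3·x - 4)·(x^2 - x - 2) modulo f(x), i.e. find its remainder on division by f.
a · b ≡ -4·x^2 - 5·x + 17 (mod f(x))

First multiply in Q[x] without reducing: a · b = -3·x^3 - x^2 + 10·x + 8. Now divide by f(x) = x^3 - x^2 - 5·x + 3, eliminating the leading term at each step:
  leading term -3·x^3: subtract (-3)·f(x) = -3·x^3 + 3·x^2 + 15·x - 9, leaving -4·x^2 - 5·x + 17
The degree is now < 3, so this is the remainder. Hence a · b ≡ -4·x^2 - 5·x + 17 in Q[x]/(f).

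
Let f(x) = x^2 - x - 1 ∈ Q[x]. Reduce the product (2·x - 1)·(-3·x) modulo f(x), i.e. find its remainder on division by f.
First multiply in Q[x] without reducing: a · b = -6·x^2 + 3·x. Now divide by f(x) = x^2 - x - 1, eliminating the leading term at each step:
  leading term -6·x^2: subtract (-6)·f(x) = -6·x^2 + 6·x + 6, leaving -3·x - 6
The degree is now < 2, so this is the remainder. Hence a · b ≡ -3·x - 6 in Q[x]/(f).

Final answer: a · b ≡ -3·x - 6 (mod f(x))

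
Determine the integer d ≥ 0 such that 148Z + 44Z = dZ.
In the PID Z, (a, b) is generated by gcd(a, b). Compute gcd(148, 44) with the extended Euclidean algorithm, tracking rows (r, s, t) with s·148 + t·44 = r:
  row A: (148, 1, 0)   [1·148 + 0·44 = 148]
  row B: (44, 0, 1)   [0·148 + 1·44 = 44]
  148 = 3·44 + 16   → row C = row A − 3·row B = (16, 1, −3)   [check: 1·148 − 3·44 = 16]
  44 = 2·16 + 12   → row D = row B − 2·row C = (12, −2, 7)   [check: −2·148 + 7·44 = 12]
  16 = 1·12 + 4   → row E = row C − 1·row D = (4, 3, −10)   [check: 3·148 − 10·44 = 4]
  12 = 3·4 + 0   → remainder 0, stop. gcd = 4 (last nonzero row E).
So gcd(148, 44) = 4, with Bézout identity 3·148 − 10·44 = 4. Containment (⊇): the Bézout identity exhibits 4 as an element of (148, 44), giving (4) ⊆ (148, 44). Containment (⊆): since 4 | 148 and 4 | 44 (148 = 4·37, 44 = 4·11), every Z-linear combination of 148 and 44 is divisible by 4, so (148, 44) ⊆ (4). Therefore (148, 44) = (4), d = 4.

Final answer: (148, 44) = (4); d = 4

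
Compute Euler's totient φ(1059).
φ is multiplicative, with φ(p^e) = p^e − p^(e−1). Factorise 1059 = 3 · 353. Then
  φ(1059) = (3 − 1) · (353 − 1) = 2 · 352 = 704.

Final answer: φ(1059) = 704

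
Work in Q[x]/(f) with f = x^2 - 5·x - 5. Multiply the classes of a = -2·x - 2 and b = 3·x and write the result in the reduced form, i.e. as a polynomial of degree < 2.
First multiply in Q[x] without reducing: a · b = -6·x^2 - 6·x. Now divide by f(x) = x^2 - 5·x - 5, eliminating the leading term at each step:
  leading term -6·x^2: subtract (-6)·f(x) = -6·x^2 + 30·x + 30, leaving -36·x - 30
The degree is now < 2, so this is the remainder. Hence a · b ≡ -36·x - 30 in Q[x]/(f).

Final answer: a · b ≡ -36·x - 30 (mod f(x))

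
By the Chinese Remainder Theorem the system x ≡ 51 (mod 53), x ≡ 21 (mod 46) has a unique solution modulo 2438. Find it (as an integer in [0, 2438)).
The moduli 53, 46 are pairwise coprime, so by the CRT there is a unique solution mod 53·46 = 2438.
Solve by successive substitution. Start with x ≡ 51 (mod 53).
  Combine with x ≡ 21 (mod 46): write x = 51 + 53·t and require 51 + 53·t ≡ 21 (mod 46), i.e. 53·t ≡ 21 − 51 ≡ 16 (mod 46). Since 53^(−1) ≡ 33 (mod 46) (53 ≡ 7 (mod 46)), t ≡ 33·16 ≡ 22 (mod 46). So x ≡ 51 + 53·22 = 1217 (mod 2438).
Unique solution in [0, 2438): x = 1217.

Final answer: x ≡ 1217 (mod 2438); the representative in [0, 2438) is 1217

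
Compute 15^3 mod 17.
9

Use repeated squaring. Binary(3) = 11. Walk through the bits of the exponent 3 left-to-right: at each bit after the leading one, square the running value, then multiply by 15 if the bit is 1 (always reducing mod 17):
  bit 1 = 1 (leading): start with 15.
  bit 2 = 1: square 15^2 = 225 ≡ 4; bit is 1, so multiply 4·15 = 60 ≡ 9 (mod 17).
Final value: 15^3 ≡ 9 (mod 17).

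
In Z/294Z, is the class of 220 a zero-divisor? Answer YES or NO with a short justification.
YES

gcd(220, 294) = 2 > 1, so 220 is not a unit in Z/294Z. In Z/nZ every nonzero non-unit is a zero-divisor: explicitly, take b = 294/gcd = 147 ≠ 0 (mod 294); then 220·147 = 32340 = 110·294, i.e. 220·147 ≡ 0 (mod 294). So 220 is a zero-divisor.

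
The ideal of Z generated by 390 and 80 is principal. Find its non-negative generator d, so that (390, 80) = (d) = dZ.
In the PID Z, (a, b) is generated by gcd(a, b). Compute gcd(390, 80) with the extended Euclidean algorithm, tracking rows (r, s, t) with s·390 + t·80 = r:
  row A: (390, 1, 0)   [1·390 + 0·80 = 390]
  row B: (80, 0, 1)   [0·390 + 1·80 = 80]
  390 = 4·80 + 70   → row C = row A − 4·row B = (70, 1, −4)   [check: 1·390 − 4·80 = 70]
  80 = 1·70 + 10   → row D = row B − 1·row C = (10, −1, 5)   [check: −1·390 + 5·80 = 10]
  70 = 7·10 + 0   → remainder 0, stop. gcd = 10 (last nonzero row D).
So gcd(390, 80) = 10, with Bézout identity −1·390 + 5·80 = 10. Containment (⊇): the Bézout identity exhibits 10 as an element of (390, 80), giving (10) ⊆ (390, 80). Containment (⊆): since 10 | 390 and 10 | 80 (390 = 10·39, 80 = 10·8), every Z-linear combination of 390 and 80 is divisible by 10, so (390, 80) ⊆ (10). Therefore (390, 80) = (10), d = 10.

Final answer: (390, 80) = (10); d = 10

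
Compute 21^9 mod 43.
Use repeated squaring. Binary(9) = 1001. Walk through the bits of the exponent 9 left-to-right: at each bit after the leading one, square the running value, then multiply by 21 if the bit is 1 (always reducing mod 43):
  bit 1 = 1 (leading): start with 21.
  bit 2 = 0: square 21^2 = 441 ≡ 11 (mod 43).
  bit 3 = 0: square 11^2 = 121 ≡ 35 (mod 43).
  bit 4 = 1: square 35^2 = 1225 ≡ 21; bit is 1, so multiply 21·21 = 441 ≡ 11 (mod 43).
Final value: 21^9 ≡ 11 (mod 43).

Final answer: 11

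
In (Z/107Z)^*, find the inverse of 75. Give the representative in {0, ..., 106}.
75^(−1) ≡ 10 (mod 107)

Apply the extended Euclidean algorithm to (107, 75), tracking rows (r, s, t) with s·107 + t·75 = r. Each division r_prev = q·r_cur + r_new produces the new row as (previous row) − q·(current row):
  row A: (107, 1, 0)   [1·107 + 0·75 = 107]
  row B: (75, 0, 1)   [0·107 + 1·75 = 75]
  107 = 1·75 + 32   → row C = row A − 1·row B = (32, 1, −1)   [check: 1·107 − 1·75 = 32]
  75 = 2·32 + 11   → row D = row B − 2·row C = (11, −2, 3)   [check: −2·107 + 3·75 = 11]
  32 = 2·11 + 10   → row E = row C − 2·row D = (10, 5, −7)   [check: 5·107 − 7·75 = 10]
  11 = 1·10 + 1   → row F = row D − 1·row E = (1, −7, 10)   [check: −7·107 + 10·75 = 1]
  10 = 10·1 + 0   → remainder 0, stop. gcd = 1 (last nonzero row F).
The gcd is 1, so 75 is invertible mod 107. The last nonzero row gives −7·107 + 10·75 = 1, so t = 10. So 75^(−1) ≡ 10 (mod 107). Verify: 75 · 10 = 750 ≡ 1 (mod 107). ✓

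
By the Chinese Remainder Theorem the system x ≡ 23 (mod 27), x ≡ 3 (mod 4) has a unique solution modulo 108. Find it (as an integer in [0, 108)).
The moduli 27, 4 are pairwise coprime, so by the CRT there is a unique solution mod 27·4 = 108.
Solve by successive substitution. Start with x ≡ 23 (mod 27).
  Combine with x ≡ 3 (mod 4): write x = 23 + 27·t and require 23 + 27·t ≡ 3 (mod 4), i.e. 27·t ≡ 3 − 23 ≡ 0 (mod 4). Since 27^(−1) ≡ 3 (mod 4) (27 ≡ 3 (mod 4)), t ≡ 3·0 ≡ 0 (mod 4). So x ≡ 23 + 27·0 = 23 (mod 108).
Unique solution in [0, 108): x = 23.

Final answer: x ≡ 23 (mod 108); the representative in [0, 108) is 23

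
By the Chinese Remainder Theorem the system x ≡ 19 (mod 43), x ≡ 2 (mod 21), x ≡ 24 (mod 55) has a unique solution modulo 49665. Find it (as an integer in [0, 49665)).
The moduli 43, 21, 55 are pairwise coprime, so by the CRT there is a unique solution mod 43·21·55 = 49665.
Solve by successive substitution. Start with x ≡ 19 (mod 43).
  Combine with x ≡ 2 (mod 21): write x = 19 + 43·t and require 19 + 43·t ≡ 2 (mod 21), i.e. 43·t ≡ 2 − 19 ≡ 4 (mod 21). Since 43^(−1) ≡ 1 (mod 21) (43 ≡ 1 (mod 21)), t ≡ 1·4 ≡ 4 (mod 21). So x ≡ 19 + 43·4 = 191 (mod 903).
  Combine with x ≡ 24 (mod 55): write x = 191 + 903·t and require 191 + 903·t ≡ 24 (mod 55), i.e. 903·t ≡ 24 − 191 ≡ 53 (mod 55). Since 903^(−1) ≡ 12 (mod 55) (903 ≡ 23 (mod 55)), t ≡ 12·53 ≡ 31 (mod 55). So x ≡ 191 + 903·31 = 28184 (mod 49665).
Unique solution in [0, 49665): x = 28184.

Final answer: x ≡ 28184 (mod 49665); the representative in [0, 49665) is 28184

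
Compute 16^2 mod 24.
16

Use repeated squaring. Binary(2) = 10. Walk through the bits of the exponent 2 left-to-right: at each bit after the leading one, square the running value, then multiply by 16 if the bit is 1 (always reducing mod 24):
  bit 1 = 1 (leading): start with 16.
  bit 2 = 0: square 16^2 = 256 ≡ 16 (mod 24).
Final value: 16^2 ≡ 16 (mod 24).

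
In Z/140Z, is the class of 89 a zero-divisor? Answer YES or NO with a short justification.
gcd(89, 140) = 1, so 89 is a unit in Z/140Z (it has a multiplicative inverse). A unit cannot be a zero-divisor: if 89·b ≡ 0 then multiplying both sides by 89^(−1) gives b ≡ 0. So 89 is not a zero-divisor.

Final answer: NO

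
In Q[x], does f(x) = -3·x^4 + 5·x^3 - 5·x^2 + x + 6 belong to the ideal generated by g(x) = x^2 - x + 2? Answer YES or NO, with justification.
YES

In Q[x] the ideal (g) consists of all multiples of g, so f ∈ (g) iff g | f, i.e. iff the remainder of f on division by g is 0. Divide f by g (g is monic, so eliminate the leading term of the running remainder at each step):
  leading term -3·x^4: subtract (-3·x^2)·g(x) = -3·x^4 + 3·x^3 - 6·x^2, leaving 2·x^3 + x^2 + x + 6
  leading term 2·x^3: subtract (2·x)·g(x) = 2·x^3 - 2·x^2 + 4·x, leaving 3·x^2 - 3·x + 6
  leading term 3·x^2: subtract (3)·g(x) = 3·x^2 - 3·x + 6, leaving 0
The remainder is 0, so f(x) = g(x) · h(x) with h(x) = -3·x^2 + 2·x + 3. Hence g | f, i.e. f ∈ (g).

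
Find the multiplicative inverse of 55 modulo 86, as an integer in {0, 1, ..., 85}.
55^(−1) ≡ 61 (mod 86)

Apply the extended Euclidean algorithm to (86, 55), tracking rows (r, s, t) with s·86 + t·55 = r. Each division r_prev = q·r_cur + r_new produces the new row as (previous row) − q·(current row):
  row A: (86, 1, 0)   [1·86 + 0·55 = 86]
  row B: (55, 0, 1)   [0·86 + 1·55 = 55]
  86 = 1·55 + 31   → row C = row A − 1·row B = (31, 1, −1)   [check: 1·86 − 1·55 = 31]
  55 = 1·31 + 24   → row D = row B − 1·row C = (24, −1, 2)   [check: −1·86 + 2·55 = 24]
  31 = 1·24 + 7   → row E = row C − 1·row D = (7, 2, −3)   [check: 2·86 − 3·55 = 7]
  24 = 3·7 + 3   → row F = row D − 3·row E = (3, −7, 11)   [check: −7·86 + 11·55 = 3]
  7 = 2·3 + 1   → row G = row E − 2·row F = (1, 16, −25)   [check: 16·86 − 25·55 = 1]
  3 = 3·1 + 0   → remainder 0, stop. gcd = 1 (last nonzero row G).
The gcd is 1, so 55 is invertible mod 86. The last nonzero row gives 16·86 − 25·55 = 1, so t = −25. So 55^(−1) ≡ −25 ≡ 61 (mod 86). Verify: 55 · 61 = 3355 ≡ 1 (mod 86). ✓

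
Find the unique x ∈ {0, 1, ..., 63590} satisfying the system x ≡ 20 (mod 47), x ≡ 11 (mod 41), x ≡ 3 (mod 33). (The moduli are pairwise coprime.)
The moduli 47, 41, 33 are pairwise coprime, so by the CRT there is a unique solution mod 47·41·33 = 63591.
Solve by successive substitution. Start with x ≡ 20 (mod 47).
  Combine with x ≡ 11 (mod 41): write x = 20 + 47·t and require 20 + 47·t ≡ 11 (mod 41), i.e. 47·t ≡ 11 − 20 ≡ 32 (mod 41). Since 47^(−1) ≡ 7 (mod 41) (47 ≡ 6 (mod 41)), t ≡ 7·32 ≡ 19 (mod 41). So x ≡ 20 + 47·19 = 913 (mod 1927).
  Combine with x ≡ 3 (mod 33): write x = 913 + 1927·t and require 913 + 1927·t ≡ 3 (mod 33), i.e. 1927·t ≡ 3 − 913 ≡ 14 (mod 33). Since 1927^(−1) ≡ 28 (mod 33) (1927 ≡ 13 (mod 33)), t ≡ 28·14 ≡ 29 (mod 33). So x ≡ 913 + 1927·29 = 56796 (mod 63591).
Unique solution in [0, 63591): x = 56796.

Final answer: x ≡ 56796 (mod 63591); the representative in [0, 63591) is 56796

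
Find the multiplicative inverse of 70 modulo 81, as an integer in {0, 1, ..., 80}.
70^(−1) ≡ 22 (mod 81)

Apply the extended Euclidean algorithm to (81, 70), tracking rows (r, s, t) with s·81 + t·70 = r. Each division r_prev = q·r_cur + r_new produces the new row as (previous row) − q·(current row):
  row A: (81, 1, 0)   [1·81 + 0·70 = 81]
  row B: (70, 0, 1)   [0·81 + 1·70 = 70]
  81 = 1·70 + 11   → row C = row A − 1·row B = (11, 1, −1)   [check: 1·81 − 1·70 = 11]
  70 = 6·11 + 4   → row D = row B − 6·row C = (4, −6, 7)   [check: −6·81 + 7·70 = 4]
  11 = 2·4 + 3   → row E = row C − 2·row D = (3, 13, −15)   [check: 13·81 − 15·70 = 3]
  4 = 1·3 + 1   → row F = row D − 1·row E = (1, −19, 22)   [check: −19·81 + 22·70 = 1]
  3 = 3·1 + 0   → remainder 0, stop. gcd = 1 (last nonzero row F).
The gcd is 1, so 70 is invertible mod 81. The last nonzero row gives −19·81 + 22·70 = 1, so t = 22. So 70^(−1) ≡ 22 (mod 81). Verify: 70 · 22 = 1540 ≡ 1 (mod 81). ✓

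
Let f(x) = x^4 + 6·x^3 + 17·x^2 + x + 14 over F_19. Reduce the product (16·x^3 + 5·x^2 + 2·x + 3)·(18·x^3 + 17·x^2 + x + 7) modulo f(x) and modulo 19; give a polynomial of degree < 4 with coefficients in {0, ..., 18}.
a · b ≡ 9·x^3 + 2·x^2 + 10·x + 11 (mod f(x))

Multiply as integer polynomials: a · b = 288·x^6 + 362·x^5 + 137·x^4 + 205·x^3 + 88·x^2 + 17·x + 21. Reducing coefficients mod 19: a · b ≡ 3·x^6 + x^5 + 4·x^4 + 15·x^3 + 12·x^2 + 17·x + 2. Now divide by f(x) = x^4 + 6·x^3 + 17·x^2 + x + 14 in F_19[x], eliminating the leading term at each step:
  leading term 3·x^6: subtract (3·x^2)·f(x) = 3·x^6 + 18·x^5 + 13·x^4 + 3·x^3 + 4·x^2, leaving 2·x^5 + 10·x^4 + 12·x^3 + 8·x^2 + 17·x + 2 (coefficients mod 19)
  leading term 2·x^5: subtract (2·x)·f(x) = 2·x^5 + 12·x^4 + 15·x^3 + 2·x^2 + 9·x, leaving 17·x^4 + 16·x^3 + 6·x^2 + 8·x + 2 (coefficients mod 19)
  leading term 17·x^4: subtract (17)·f(x) = 17·x^4 + 7·x^3 + 4·x^2 + 17·x + 10, leaving 9·x^3 + 2·x^2 + 10·x + 11 (coefficients mod 19)
The degree is now < 4, so this is the remainder. Hence a · b ≡ 9·x^3 + 2·x^2 + 10·x + 11 in F_19[x]/(f).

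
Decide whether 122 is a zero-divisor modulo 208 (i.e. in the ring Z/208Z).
YES

gcd(122, 208) = 2 > 1, so 122 is not a unit in Z/208Z. In Z/nZ every nonzero non-unit is a zero-divisor: explicitly, take b = 208/gcd = 104 ≠ 0 (mod 208); then 122·104 = 12688 = 61·208, i.e. 122·104 ≡ 0 (mod 208). So 122 is a zero-divisor.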